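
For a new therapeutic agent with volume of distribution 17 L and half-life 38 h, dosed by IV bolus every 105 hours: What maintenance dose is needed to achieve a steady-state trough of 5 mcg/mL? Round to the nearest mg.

τ/t½ = 105/38 ≈ 2.7632, so f = (1/2)^(105/38) ≈ 0.147301.
Cmin,ss = (D/Vd)·f/(1−f), so D = Cmin,ss·Vd·(1−f)/f.
D = 5 × 17 × (1−f)/f ≈ 5 × 17 × 5.78882 ≈ 492.05 mg.

492 mg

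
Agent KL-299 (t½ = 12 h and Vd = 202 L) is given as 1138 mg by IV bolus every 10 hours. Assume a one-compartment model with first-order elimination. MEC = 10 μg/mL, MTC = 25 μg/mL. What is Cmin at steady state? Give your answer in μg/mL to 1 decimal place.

k = ln2/t½ = ln2/12 ≈ 0.057762 h⁻¹; fraction remaining f = e^(−kτ) = e^(−0.057762×10) ≈ 0.5612.
Each bolus raises the concentration by D/Vd = 1138/202 ≈ 5.634 μg/mL.
Steady-state trough Cmin,ss = C₀·f/(1−f) ≈ 5.634 × 0.5612/0.4388 ≈ 7.206 μg/mL.
Trough 7.2 μg/mL vs MEC 10 μg/mL: subtherapeutic.

7.2 μg/mL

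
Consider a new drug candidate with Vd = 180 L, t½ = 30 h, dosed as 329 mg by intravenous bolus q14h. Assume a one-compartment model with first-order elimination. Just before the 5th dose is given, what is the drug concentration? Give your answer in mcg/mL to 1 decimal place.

3.5 mcg/mL

f = (1/2)^(τ/t½) = (1/2)^(14/30) ≈ 0.7236.
C₀ = D/Vd = 329/180 ≈ 1.828 mcg/mL.
Before the 5th dose, 4 doses have been given. Superposition: Cmin = C₀·(f + f² + … + f^4).
≈ 1.828 × (0.7236 + 0.5236 + 0.3789 + 0.2742) ≈ 1.828 × 1.9003 ≈ 3.474 mcg/mL.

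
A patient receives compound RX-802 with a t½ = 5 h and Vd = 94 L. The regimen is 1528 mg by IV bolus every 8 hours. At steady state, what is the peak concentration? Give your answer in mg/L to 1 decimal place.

k = ln2/t½ = ln2/5 ≈ 0.138629 h⁻¹; fraction remaining f = e^(−kτ) = e^(−0.138629×8) ≈ 0.3299.
Accumulation ratio R = 1/(1 − f) ≈ 1/0.6701 ≈ 1.4923.
Single-dose peak C₀ = D/Vd = 1528/94 ≈ 16.255 mg/L.
Steady-state peak Cmax,ss = C₀·R ≈ 16.255 × 1.4923 ≈ 24.257 mg/L.

24.3 mg/L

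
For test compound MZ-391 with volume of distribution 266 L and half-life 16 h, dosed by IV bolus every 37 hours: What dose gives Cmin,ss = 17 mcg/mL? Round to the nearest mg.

17941 mg

τ/t½ = 37/16 ≈ 2.3125, so f = (1/2)^(37/16) ≈ 0.201311.
Cmin,ss = (D/Vd)·f/(1−f), so D = Cmin,ss·Vd·(1−f)/f.
D = 17 × 266 × (1−f)/f ≈ 17 × 266 × 3.96744 ≈ 17940.76 mg.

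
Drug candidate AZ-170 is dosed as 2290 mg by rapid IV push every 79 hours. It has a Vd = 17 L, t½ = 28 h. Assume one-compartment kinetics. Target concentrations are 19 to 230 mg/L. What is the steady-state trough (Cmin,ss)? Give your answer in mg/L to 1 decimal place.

Over one 79-h interval, 79/28 ≈ 2.8214 half-lives elapse, leaving f ≈ 0.1415 of each dose.
At steady state, accumulation factor R = 1/(1 − e^(−kτ)) ≈ 1.1648.
Single-dose peak C₀ = D/Vd = 2290/17 ≈ 134.706 mg/L.
Cmax,ss = C₀/(1 − f) ≈ 134.706/0.8585 ≈ 156.909 mg/L.
One interval later, Cmin,ss = Cmax,ss·e^(−kτ) ≈ 156.909 × 0.1415 ≈ 22.203 mg/L.
Trough 22.2 mg/L vs MEC 19 mg/L: adequate.

22.2 mg/L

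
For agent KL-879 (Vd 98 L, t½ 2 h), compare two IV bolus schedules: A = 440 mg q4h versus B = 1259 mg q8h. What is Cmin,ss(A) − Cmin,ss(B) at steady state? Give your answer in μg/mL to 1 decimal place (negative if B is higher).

Regimen A: f = (1/2)^(4/2) ≈ 0.2500; Cmin,ss = (440/98)·f/(1−f) ≈ 1.497 μg/mL.
Regimen B: f = (1/2)^(8/2) ≈ 0.0625; Cmin,ss = (1259/98)·f/(1−f) ≈ 0.856 μg/mL.
Difference ≈ 1.497 − 0.856 ≈ 0.641 μg/mL.

0.6 μg/mL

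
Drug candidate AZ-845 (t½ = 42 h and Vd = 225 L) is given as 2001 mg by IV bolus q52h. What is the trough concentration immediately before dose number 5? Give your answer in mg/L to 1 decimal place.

6.3 mg/L

f = (1/2)^(τ/t½) = (1/2)^(52/42) ≈ 0.4239.
C₀ = D/Vd = 2001/225 ≈ 8.893 mg/L.
Before the 5th dose, 4 doses have been given. Superposition: Cmin = C₀·(f + f² + … + f^4).
≈ 8.893 × (0.4239 + 0.1797 + 0.0762 + 0.0323) ≈ 8.893 × 0.7121 ≈ 6.333 mg/L.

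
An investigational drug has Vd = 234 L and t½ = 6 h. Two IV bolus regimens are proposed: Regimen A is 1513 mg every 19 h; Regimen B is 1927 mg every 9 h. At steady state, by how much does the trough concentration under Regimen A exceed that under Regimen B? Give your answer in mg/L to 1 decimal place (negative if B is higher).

-3.7 mg/L

Regimen A: f = (1/2)^(19/6) ≈ 0.1114; Cmin,ss = (1513/234)·f/(1−f) ≈ 0.811 mg/L.
Regimen B: f = (1/2)^(9/6) ≈ 0.3536; Cmin,ss = (1927/234)·f/(1−f) ≈ 4.505 mg/L.
Difference ≈ 0.811 − 4.505 ≈ -3.694 mg/L.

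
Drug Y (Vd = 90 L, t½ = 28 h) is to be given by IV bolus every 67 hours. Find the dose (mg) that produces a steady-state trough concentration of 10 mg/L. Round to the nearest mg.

3827 mg

τ/t½ = 67/28 ≈ 2.3929, so f = (1/2)^(67/28) ≈ 0.190405.
Cmin,ss = (D/Vd)·f/(1−f), so D = Cmin,ss·Vd·(1−f)/f.
D = 10 × 90 × (1−f)/f ≈ 10 × 90 × 4.25196 ≈ 3826.76 mg.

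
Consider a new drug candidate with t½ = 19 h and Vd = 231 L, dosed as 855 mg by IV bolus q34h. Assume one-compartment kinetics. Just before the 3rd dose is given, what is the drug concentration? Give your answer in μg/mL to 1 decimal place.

1.4 μg/mL

f = (1/2)^(τ/t½) = (1/2)^(34/19) ≈ 0.2893.
C₀ = D/Vd = 855/231 ≈ 3.701 μg/mL.
Before the 3rd dose, 2 doses have been given. Superposition: Cmin = C₀·(f + f²).
≈ 3.701 × (0.2893 + 0.0837) ≈ 3.701 × 0.3730 ≈ 1.380 μg/mL.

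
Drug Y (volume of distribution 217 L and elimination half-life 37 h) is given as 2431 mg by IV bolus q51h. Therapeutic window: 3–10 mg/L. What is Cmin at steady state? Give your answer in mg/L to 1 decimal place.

7.0 mg/L

τ/t½ = 51/37 ≈ 1.3784, so fraction remaining f = (1/2)^(51/37) ≈ 0.3847.
At steady state, accumulation factor R = 1/(1 − e^(−kτ)) ≈ 1.6252.
Single-dose peak C₀ = D/Vd = 2431/217 ≈ 11.203 mg/L.
Cmax,ss = C₀/(1 − f) ≈ 11.203/0.6153 ≈ 18.207 mg/L.
Steady-state trough Cmin,ss = Cmax,ss·f ≈ 18.207 × 0.3847 ≈ 7.004 mg/L.
Trough 7.0 mg/L vs MEC 3 mg/L: adequate.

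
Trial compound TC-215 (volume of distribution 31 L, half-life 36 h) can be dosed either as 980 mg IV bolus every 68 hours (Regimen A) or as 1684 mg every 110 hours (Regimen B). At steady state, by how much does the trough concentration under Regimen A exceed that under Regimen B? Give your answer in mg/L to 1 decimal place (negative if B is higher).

Regimen A: f = (1/2)^(68/36) ≈ 0.2700; Cmin,ss = (980/31)·f/(1−f) ≈ 11.692 mg/L.
Regimen B: f = (1/2)^(110/36) ≈ 0.1203; Cmin,ss = (1684/31)·f/(1−f) ≈ 7.429 mg/L.
Difference ≈ 11.692 − 7.429 ≈ 4.263 mg/L.

4.3 mg/L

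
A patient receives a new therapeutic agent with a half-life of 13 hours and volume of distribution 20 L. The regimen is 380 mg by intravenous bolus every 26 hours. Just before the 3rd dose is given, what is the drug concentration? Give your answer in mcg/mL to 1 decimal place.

f = (1/2)^(τ/t½) = (1/2)^(26/13) ≈ 0.2500.
C₀ = D/Vd = 380/20 ≈ 19.000 mcg/mL.
Before the 3rd dose, 2 doses have been given. Superposition: Cmin = C₀·(f + f²).
≈ 19.000 × (0.2500 + 0.0625) ≈ 19.000 × 0.3125 ≈ 5.938 mcg/mL.

5.9 mcg/mL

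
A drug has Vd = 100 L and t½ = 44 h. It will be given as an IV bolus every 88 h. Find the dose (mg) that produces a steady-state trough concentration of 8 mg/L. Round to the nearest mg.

τ/t½ = 88/44 ≈ 2, so f = (1/2)^(88/44) ≈ 0.250000.
Cmin,ss = (D/Vd)·f/(1−f), so D = Cmin,ss·Vd·(1−f)/f.
D = 8 × 100 × (1−f)/f ≈ 8 × 100 × 3.00000 ≈ 2400.00 mg.

2400 mg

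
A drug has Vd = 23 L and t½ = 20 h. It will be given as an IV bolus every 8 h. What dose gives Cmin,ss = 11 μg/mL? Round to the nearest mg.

τ/t½ = 8/20 ≈ 0.4, so f = (1/2)^(8/20) ≈ 0.757858.
Cmin,ss = (D/Vd)·f/(1−f), so D = Cmin,ss·Vd·(1−f)/f.
D = 11 × 23 × (1−f)/f ≈ 11 × 23 × 0.31951 ≈ 80.84 mg.

81 mg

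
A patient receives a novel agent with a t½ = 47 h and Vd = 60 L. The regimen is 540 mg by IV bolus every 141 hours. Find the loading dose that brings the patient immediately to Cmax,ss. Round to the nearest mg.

f = (1/2)^(141/47) ≈ 0.125000; accumulation ratio R = 1/(1−f) ≈ 1.14286.
Loading dose to hit Cmax,ss on first dose: D_load = D_maint·R ≈ 540 × 1.14286 ≈ 617.14 mg.

617 mg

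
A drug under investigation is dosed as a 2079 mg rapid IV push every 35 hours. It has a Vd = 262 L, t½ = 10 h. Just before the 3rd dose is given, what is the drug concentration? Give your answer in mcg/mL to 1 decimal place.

f = (1/2)^(τ/t½) = (1/2)^(35/10) ≈ 0.0884.
C₀ = D/Vd = 2079/262 ≈ 7.935 mcg/mL.
Before the 3rd dose, 2 doses have been given. Superposition: Cmin = C₀·(f + f²).
≈ 7.935 × (0.0884 + 0.0078) ≈ 7.935 × 0.0962 ≈ 0.763 mcg/mL.

0.8 mcg/mL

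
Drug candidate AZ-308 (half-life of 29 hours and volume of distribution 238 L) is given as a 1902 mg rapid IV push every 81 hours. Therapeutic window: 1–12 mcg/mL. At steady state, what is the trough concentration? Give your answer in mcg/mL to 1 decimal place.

Over one 81-h interval, 81/29 ≈ 2.7931 half-lives elapse, leaving f ≈ 0.1443 of each dose.
Single-dose peak C₀ = D/Vd = 1902/238 ≈ 7.992 mcg/mL.
Steady-state trough Cmin,ss = C₀·f/(1−f) ≈ 7.992 × 0.1443/0.8557 ≈ 1.348 mcg/mL.
Trough 1.3 mcg/mL vs MEC 1 mcg/mL: adequate.

1.3 mcg/mL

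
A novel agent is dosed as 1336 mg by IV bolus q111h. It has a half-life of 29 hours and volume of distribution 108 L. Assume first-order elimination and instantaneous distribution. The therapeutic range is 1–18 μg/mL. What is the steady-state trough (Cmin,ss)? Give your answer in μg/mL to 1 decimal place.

k = ln2/t½ = ln2/29 ≈ 0.023902 h⁻¹; fraction remaining f = e^(−kτ) = e^(−0.023902×111) ≈ 0.0704.
Each bolus raises the concentration by D/Vd = 1336/108 ≈ 12.370 μg/mL.
Steady-state trough Cmin,ss = C₀·f/(1−f) ≈ 12.370 × 0.0704/0.9296 ≈ 0.937 μg/mL.
Trough 0.9 μg/mL vs MEC 1 μg/mL: subtherapeutic.

0.9 μg/mL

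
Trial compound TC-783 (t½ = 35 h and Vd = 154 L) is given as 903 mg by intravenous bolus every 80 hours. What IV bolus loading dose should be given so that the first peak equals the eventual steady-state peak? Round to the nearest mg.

1136 mg

f = (1/2)^(80/35) ≈ 0.205084; accumulation ratio R = 1/(1−f) ≈ 1.25799.
Loading dose to hit Cmax,ss on first dose: D_load = D_maint·R ≈ 903 × 1.25799 ≈ 1135.96 mg.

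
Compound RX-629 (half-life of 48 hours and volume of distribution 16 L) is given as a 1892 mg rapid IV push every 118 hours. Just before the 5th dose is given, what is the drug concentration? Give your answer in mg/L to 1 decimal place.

26.3 mg/L

f = (1/2)^(τ/t½) = (1/2)^(118/48) ≈ 0.1820.
C₀ = D/Vd = 1892/16 ≈ 118.250 mg/L.
Before the 5th dose, 4 doses have been given. Superposition: Cmin = C₀·(f + f² + … + f^4).
≈ 118.250 × (0.1820 + 0.0331 + 0.0060 + 0.0011) ≈ 118.250 × 0.2222 ≈ 26.275 mg/L.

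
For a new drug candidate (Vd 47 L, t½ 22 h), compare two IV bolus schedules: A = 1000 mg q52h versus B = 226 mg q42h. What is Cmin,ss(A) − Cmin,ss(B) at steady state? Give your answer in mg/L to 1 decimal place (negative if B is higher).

3.4 mg/L

Regimen A: f = (1/2)^(52/22) ≈ 0.1943; Cmin,ss = (1000/47)·f/(1−f) ≈ 5.131 mg/L.
Regimen B: f = (1/2)^(42/22) ≈ 0.2663; Cmin,ss = (226/47)·f/(1−f) ≈ 1.745 mg/L.
Difference ≈ 5.131 − 1.745 ≈ 3.386 mg/L.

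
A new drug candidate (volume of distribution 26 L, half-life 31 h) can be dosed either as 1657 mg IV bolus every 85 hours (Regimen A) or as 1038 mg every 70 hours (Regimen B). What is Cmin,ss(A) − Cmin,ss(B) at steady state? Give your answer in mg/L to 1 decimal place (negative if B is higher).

0.6 mg/L

Regimen A: f = (1/2)^(85/31) ≈ 0.1495; Cmin,ss = (1657/26)·f/(1−f) ≈ 11.203 mg/L.
Regimen B: f = (1/2)^(70/31) ≈ 0.2091; Cmin,ss = (1038/26)·f/(1−f) ≈ 10.555 mg/L.
Difference ≈ 11.203 − 10.555 ≈ 0.648 mg/L.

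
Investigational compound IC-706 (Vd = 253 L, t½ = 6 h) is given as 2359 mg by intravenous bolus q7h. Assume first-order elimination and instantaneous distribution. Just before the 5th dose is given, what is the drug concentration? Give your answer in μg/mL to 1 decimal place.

7.2 μg/mL

f = (1/2)^(τ/t½) = (1/2)^(7/6) ≈ 0.4454.
C₀ = D/Vd = 2359/253 ≈ 9.324 μg/mL.
Before the 5th dose, 4 doses have been given. Superposition: Cmin = C₀·(f + f² + … + f^4).
≈ 9.324 × (0.4454 + 0.1984 + 0.0884 + 0.0394) ≈ 9.324 × 0.7716 ≈ 7.194 μg/mL.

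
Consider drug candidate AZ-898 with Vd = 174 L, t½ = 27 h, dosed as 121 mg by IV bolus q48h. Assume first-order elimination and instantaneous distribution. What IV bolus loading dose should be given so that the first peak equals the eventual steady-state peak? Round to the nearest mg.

171 mg

f = (1/2)^(48/27) ≈ 0.291632; accumulation ratio R = 1/(1−f) ≈ 1.41170.
Loading dose to hit Cmax,ss on first dose: D_load = D_maint·R ≈ 121 × 1.41170 ≈ 170.82 mg.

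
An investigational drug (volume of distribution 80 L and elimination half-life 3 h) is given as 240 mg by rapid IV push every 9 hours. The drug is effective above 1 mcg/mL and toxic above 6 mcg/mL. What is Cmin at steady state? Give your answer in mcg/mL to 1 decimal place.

τ = 9 h = 3 half-lives, so f = (1/2)^3 = 0.125.
Accumulation ratio R = 1/(1 − f) = 1/0.875 = 8/7.
Single-dose peak C₀ = D/Vd = 240/80 = 3 mcg/mL.
Steady-state peak Cmax,ss = C₀·R = 3 × 8/7 ≈ 3.429 mcg/mL.
Steady-state trough Cmin,ss = Cmax,ss·f ≈ 3.429 × 0.125 ≈ 0.429 mcg/mL.
Trough 0.4 mcg/mL vs MEC 1 mcg/mL: subtherapeutic.

0.4 mcg/mL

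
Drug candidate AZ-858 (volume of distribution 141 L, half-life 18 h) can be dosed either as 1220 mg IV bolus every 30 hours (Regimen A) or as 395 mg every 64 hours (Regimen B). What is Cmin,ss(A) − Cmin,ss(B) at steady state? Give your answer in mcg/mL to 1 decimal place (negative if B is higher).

Regimen A: f = (1/2)^(30/18) ≈ 0.3150; Cmin,ss = (1220/141)·f/(1−f) ≈ 3.979 mcg/mL.
Regimen B: f = (1/2)^(64/18) ≈ 0.0850; Cmin,ss = (395/141)·f/(1−f) ≈ 0.260 mcg/mL.
Difference ≈ 3.979 − 0.260 ≈ 3.719 mcg/mL.

3.7 mcg/mL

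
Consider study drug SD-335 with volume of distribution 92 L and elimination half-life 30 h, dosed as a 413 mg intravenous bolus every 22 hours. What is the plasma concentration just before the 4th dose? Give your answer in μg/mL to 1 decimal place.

f = (1/2)^(τ/t½) = (1/2)^(22/30) ≈ 0.6015.
C₀ = D/Vd = 413/92 ≈ 4.489 μg/mL.
Before the 4th dose, 3 doses have been given. Superposition: Cmin = C₀·(f + f² + … + f^3).
≈ 4.489 × (0.6015 + 0.3618 + 0.2176) ≈ 4.489 × 1.1809 ≈ 5.301 μg/mL.

5.3 μg/mL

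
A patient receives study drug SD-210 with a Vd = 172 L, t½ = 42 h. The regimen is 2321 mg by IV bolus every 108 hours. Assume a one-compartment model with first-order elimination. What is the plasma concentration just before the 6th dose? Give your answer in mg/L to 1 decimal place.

2.7 mg/L

f = (1/2)^(τ/t½) = (1/2)^(108/42) ≈ 0.1682.
C₀ = D/Vd = 2321/172 ≈ 13.494 mg/L.
Before the 6th dose, 5 doses have been given. Superposition: Cmin = C₀·(f + f² + … + f^5).
≈ 13.494 × (0.1682 + 0.0283 + 0.0048 + 0.0008 + 0.0001) ≈ 13.494 × 0.2022 ≈ 2.728 mg/L.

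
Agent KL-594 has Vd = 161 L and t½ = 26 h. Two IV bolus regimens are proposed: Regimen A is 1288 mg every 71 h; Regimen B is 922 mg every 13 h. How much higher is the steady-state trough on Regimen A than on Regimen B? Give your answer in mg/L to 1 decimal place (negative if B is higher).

-12.4 mg/L

Regimen A: f = (1/2)^(71/26) ≈ 0.1506; Cmin,ss = (1288/161)·f/(1−f) ≈ 1.418 mg/L.
Regimen B: f = (1/2)^(13/26) ≈ 0.7071; Cmin,ss = (922/161)·f/(1−f) ≈ 13.825 mg/L.
Difference ≈ 1.418 − 13.825 ≈ -12.407 mg/L.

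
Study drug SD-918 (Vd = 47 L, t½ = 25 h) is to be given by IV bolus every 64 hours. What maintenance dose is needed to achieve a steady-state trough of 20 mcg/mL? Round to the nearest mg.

4603 mg

τ/t½ = 64/25 ≈ 2.56, so f = (1/2)^(64/25) ≈ 0.169576.
Cmin,ss = (D/Vd)·f/(1−f), so D = Cmin,ss·Vd·(1−f)/f.
D = 20 × 47 × (1−f)/f ≈ 20 × 47 × 4.89706 ≈ 4603.24 mg.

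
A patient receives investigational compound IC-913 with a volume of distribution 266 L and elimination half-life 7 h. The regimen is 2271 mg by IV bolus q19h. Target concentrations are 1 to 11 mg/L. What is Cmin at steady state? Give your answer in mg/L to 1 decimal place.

Over one 19-h interval, 19/7 ≈ 2.7143 half-lives elapse, leaving f ≈ 0.1524 of each dose.
Accumulation ratio R = 1/(1 − f) ≈ 1/0.8476 ≈ 1.1798.
Each bolus raises the concentration by D/Vd = 2271/266 ≈ 8.538 mg/L.
Cmax,ss = C₀/(1 − f) ≈ 8.538/0.8476 ≈ 10.073 mg/L.
One interval later, Cmin,ss = Cmax,ss·e^(−kτ) ≈ 10.073 × 0.1524 ≈ 1.535 mg/L.
Trough 1.5 mg/L vs MEC 1 mg/L: adequate.

1.5 mg/L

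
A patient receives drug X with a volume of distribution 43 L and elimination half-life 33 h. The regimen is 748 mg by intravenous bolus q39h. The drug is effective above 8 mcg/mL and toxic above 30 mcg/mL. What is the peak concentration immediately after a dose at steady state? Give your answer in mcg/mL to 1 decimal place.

31.1 mcg/mL

τ/t½ = 39/33 ≈ 1.1818, so fraction remaining f = (1/2)^(39/33) ≈ 0.4408.
Accumulation ratio R = 1/(1 − f) ≈ 1/0.5592 ≈ 1.7883.
Each bolus raises the concentration by D/Vd = 748/43 ≈ 17.395 mcg/mL.
Steady-state peak Cmax,ss = C₀·R ≈ 17.395 × 1.7883 ≈ 31.107 mcg/mL.
Peak 31.1 mcg/mL vs MTC 30 mcg/mL: exceeds toxic threshold.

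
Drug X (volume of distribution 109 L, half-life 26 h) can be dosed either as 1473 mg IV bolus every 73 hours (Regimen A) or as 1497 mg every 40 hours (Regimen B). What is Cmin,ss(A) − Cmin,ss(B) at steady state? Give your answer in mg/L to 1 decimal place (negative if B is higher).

Regimen A: f = (1/2)^(73/26) ≈ 0.1428; Cmin,ss = (1473/109)·f/(1−f) ≈ 2.251 mg/L.
Regimen B: f = (1/2)^(40/26) ≈ 0.3443; Cmin,ss = (1497/109)·f/(1−f) ≈ 7.212 mg/L.
Difference ≈ 2.251 − 7.212 ≈ -4.961 mg/L.

-5.0 mg/L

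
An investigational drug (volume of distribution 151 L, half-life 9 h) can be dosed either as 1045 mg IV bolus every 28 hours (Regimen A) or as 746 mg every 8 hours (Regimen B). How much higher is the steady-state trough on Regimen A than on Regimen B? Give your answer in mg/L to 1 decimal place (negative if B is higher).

-4.9 mg/L

Regimen A: f = (1/2)^(28/9) ≈ 0.1157; Cmin,ss = (1045/151)·f/(1−f) ≈ 0.905 mg/L.
Regimen B: f = (1/2)^(8/9) ≈ 0.5400; Cmin,ss = (746/151)·f/(1−f) ≈ 5.800 mg/L.
Difference ≈ 0.905 − 5.800 ≈ -4.895 mg/L.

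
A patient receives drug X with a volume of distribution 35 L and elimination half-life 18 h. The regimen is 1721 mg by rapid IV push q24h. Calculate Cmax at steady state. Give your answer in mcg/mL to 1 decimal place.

τ/t½ = 24/18 ≈ 1.3333, so fraction remaining f = (1/2)^(24/18) ≈ 0.3969.
At steady state, accumulation factor R = 1/(1 − e^(−kτ)) ≈ 1.6581.
Each bolus raises the concentration by D/Vd = 1721/35 ≈ 49.171 mcg/mL.
Steady-state peak Cmax,ss = C₀·R ≈ 49.171 × 1.6581 ≈ 81.530 mcg/mL.

81.5 mcg/mL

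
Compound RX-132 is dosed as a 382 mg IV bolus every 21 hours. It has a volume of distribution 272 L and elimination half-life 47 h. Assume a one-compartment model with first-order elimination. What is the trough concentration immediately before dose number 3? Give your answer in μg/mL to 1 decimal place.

1.8 μg/mL

f = (1/2)^(τ/t½) = (1/2)^(21/47) ≈ 0.7337.
C₀ = D/Vd = 382/272 ≈ 1.404 μg/mL.
Before the 3rd dose, 2 doses have been given. Superposition: Cmin = C₀·(f + f²).
≈ 1.404 × (0.7337 + 0.5383) ≈ 1.404 × 1.2720 ≈ 1.786 μg/mL.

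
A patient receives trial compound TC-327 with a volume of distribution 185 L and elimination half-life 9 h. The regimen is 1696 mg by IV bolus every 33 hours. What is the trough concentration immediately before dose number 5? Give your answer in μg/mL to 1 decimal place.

f = (1/2)^(τ/t½) = (1/2)^(33/9) ≈ 0.0787.
C₀ = D/Vd = 1696/185 ≈ 9.168 μg/mL.
Before the 5th dose, 4 doses have been given. Superposition: Cmin = C₀·(f + f² + … + f^4).
≈ 9.168 × (0.0787 + 0.0062 + 0.0005 + 0.0000) ≈ 9.168 × 0.0854 ≈ 0.783 μg/mL.

0.8 μg/mL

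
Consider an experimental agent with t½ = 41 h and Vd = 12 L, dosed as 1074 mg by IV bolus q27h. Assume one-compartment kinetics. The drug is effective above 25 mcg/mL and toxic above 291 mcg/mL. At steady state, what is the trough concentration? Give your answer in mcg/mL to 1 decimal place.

Over one 27-h interval, 27/41 ≈ 0.65854 half-lives elapse, leaving f ≈ 0.6335 of each dose.
Single-dose peak C₀ = D/Vd = 1074/12 ≈ 89.500 mcg/mL.
Steady-state trough Cmin,ss = C₀·f/(1−f) ≈ 89.500 × 0.6335/0.3665 ≈ 154.702 mcg/mL.
Trough 154.7 mcg/mL vs MEC 25 mcg/mL: adequate.

154.7 mcg/mL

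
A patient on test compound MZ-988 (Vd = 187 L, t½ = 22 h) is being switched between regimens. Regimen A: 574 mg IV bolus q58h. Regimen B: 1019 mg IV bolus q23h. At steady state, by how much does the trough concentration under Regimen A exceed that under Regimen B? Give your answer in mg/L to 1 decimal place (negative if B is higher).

-4.5 mg/L

Regimen A: f = (1/2)^(58/22) ≈ 0.1608; Cmin,ss = (574/187)·f/(1−f) ≈ 0.588 mg/L.
Regimen B: f = (1/2)^(23/22) ≈ 0.4845; Cmin,ss = (1019/187)·f/(1−f) ≈ 5.122 mg/L.
Difference ≈ 0.588 − 5.122 ≈ -4.534 mg/L.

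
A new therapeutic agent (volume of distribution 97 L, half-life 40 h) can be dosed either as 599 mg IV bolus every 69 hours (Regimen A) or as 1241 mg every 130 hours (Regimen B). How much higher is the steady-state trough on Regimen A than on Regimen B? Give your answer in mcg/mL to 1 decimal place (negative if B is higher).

1.2 mcg/mL

Regimen A: f = (1/2)^(69/40) ≈ 0.3025; Cmin,ss = (599/97)·f/(1−f) ≈ 2.678 mcg/mL.
Regimen B: f = (1/2)^(130/40) ≈ 0.1051; Cmin,ss = (1241/97)·f/(1−f) ≈ 1.503 mcg/mL.
Difference ≈ 2.678 − 1.503 ≈ 1.175 mcg/mL.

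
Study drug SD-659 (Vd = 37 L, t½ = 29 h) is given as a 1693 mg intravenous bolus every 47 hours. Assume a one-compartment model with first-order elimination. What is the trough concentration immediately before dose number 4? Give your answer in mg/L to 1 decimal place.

f = (1/2)^(τ/t½) = (1/2)^(47/29) ≈ 0.3252.
C₀ = D/Vd = 1693/37 ≈ 45.757 mg/L.
Before the 4th dose, 3 doses have been given. Superposition: Cmin = C₀·(f + f² + … + f^3).
≈ 45.757 × (0.3252 + 0.1058 + 0.0344) ≈ 45.757 × 0.4654 ≈ 21.295 mg/L.

21.3 mg/L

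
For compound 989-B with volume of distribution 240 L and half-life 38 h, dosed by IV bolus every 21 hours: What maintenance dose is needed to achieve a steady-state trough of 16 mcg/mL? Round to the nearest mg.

τ/t½ = 21/38 ≈ 0.55263, so f = (1/2)^(21/38) ≈ 0.681775.
Cmin,ss = (D/Vd)·f/(1−f), so D = Cmin,ss·Vd·(1−f)/f.
D = 16 × 240 × (1−f)/f ≈ 16 × 240 × 0.46676 ≈ 1792.36 mg.

1792 mg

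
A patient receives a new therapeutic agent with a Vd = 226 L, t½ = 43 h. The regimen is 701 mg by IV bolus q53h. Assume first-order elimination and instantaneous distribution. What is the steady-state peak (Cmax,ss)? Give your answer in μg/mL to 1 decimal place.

τ/t½ = 53/43 ≈ 1.2326, so fraction remaining f = (1/2)^(53/43) ≈ 0.4256.
Accumulation ratio R = 1/(1 − f) ≈ 1/0.5744 ≈ 1.7409.
Single-dose peak C₀ = D/Vd = 701/226 ≈ 3.102 μg/mL.
Steady-state peak Cmax,ss = C₀·R ≈ 3.102 × 1.7409 ≈ 5.400 μg/mL.

5.4 μg/mL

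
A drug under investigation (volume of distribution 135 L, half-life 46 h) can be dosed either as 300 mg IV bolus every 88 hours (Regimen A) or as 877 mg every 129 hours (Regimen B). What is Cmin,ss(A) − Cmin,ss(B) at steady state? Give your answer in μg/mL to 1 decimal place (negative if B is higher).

-0.3 μg/mL

Regimen A: f = (1/2)^(88/46) ≈ 0.2655; Cmin,ss = (300/135)·f/(1−f) ≈ 0.803 μg/mL.
Regimen B: f = (1/2)^(129/46) ≈ 0.1432; Cmin,ss = (877/135)·f/(1−f) ≈ 1.086 μg/mL.
Difference ≈ 0.803 − 1.086 ≈ -0.283 μg/mL.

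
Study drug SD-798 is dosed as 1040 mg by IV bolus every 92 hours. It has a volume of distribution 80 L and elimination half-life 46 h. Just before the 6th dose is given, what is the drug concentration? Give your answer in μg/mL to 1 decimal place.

f = (1/2)^(τ/t½) = (1/2)^(92/46) ≈ 0.2500.
C₀ = D/Vd = 1040/80 ≈ 13.000 μg/mL.
Before the 6th dose, 5 doses have been given. Superposition: Cmin = C₀·(f + f² + … + f^5).
≈ 13.000 × (0.2500 + 0.0625 + 0.0156 + 0.0039 + 0.0010) ≈ 13.000 × 0.3330 ≈ 4.329 μg/mL.

4.3 μg/mL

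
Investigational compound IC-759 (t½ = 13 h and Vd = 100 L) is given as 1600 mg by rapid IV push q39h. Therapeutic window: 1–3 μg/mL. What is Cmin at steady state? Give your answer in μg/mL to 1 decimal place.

τ = 39 h = 3 half-lives, so f = (1/2)^3 = 0.125.
At steady state, R = 1/(1 − 0.125) = 8/7.
Single-dose peak C₀ = D/Vd = 1600/100 = 16 μg/mL.
Steady-state peak Cmax,ss = C₀·R = 16 × 8/7 ≈ 18.286 μg/mL.
Steady-state trough Cmin,ss = Cmax,ss·f ≈ 18.286 × 0.125 ≈ 2.286 μg/mL.
Trough 2.3 μg/mL vs MEC 1 μg/mL: adequate.

2.3 μg/mL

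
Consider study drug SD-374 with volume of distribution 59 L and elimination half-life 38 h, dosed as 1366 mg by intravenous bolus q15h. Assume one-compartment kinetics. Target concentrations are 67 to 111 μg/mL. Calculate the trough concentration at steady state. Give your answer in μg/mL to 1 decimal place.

73.6 μg/mL

Over one 15-h interval, 15/38 ≈ 0.39474 half-lives elapse, leaving f ≈ 0.7606 of each dose.
Single-dose peak C₀ = D/Vd = 1366/59 ≈ 23.153 μg/mL.
Steady-state trough Cmin,ss = C₀·f/(1−f) ≈ 23.153 × 0.7606/0.2394 ≈ 73.560 μg/mL.
Trough 73.6 μg/mL vs MEC 67 μg/mL: adequate.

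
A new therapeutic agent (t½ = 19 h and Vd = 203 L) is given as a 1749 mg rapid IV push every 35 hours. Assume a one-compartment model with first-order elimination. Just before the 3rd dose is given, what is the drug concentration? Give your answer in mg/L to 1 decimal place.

3.1 mg/L

f = (1/2)^(τ/t½) = (1/2)^(35/19) ≈ 0.2789.
C₀ = D/Vd = 1749/203 ≈ 8.616 mg/L.
Before the 3rd dose, 2 doses have been given. Superposition: Cmin = C₀·(f + f²).
≈ 8.616 × (0.2789 + 0.0778) ≈ 8.616 × 0.3567 ≈ 3.073 mg/L.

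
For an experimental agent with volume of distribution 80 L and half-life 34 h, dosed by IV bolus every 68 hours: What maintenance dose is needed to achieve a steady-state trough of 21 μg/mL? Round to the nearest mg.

5040 mg

τ/t½ = 68/34 ≈ 2, so f = (1/2)^(68/34) ≈ 0.250000.
Cmin,ss = (D/Vd)·f/(1−f), so D = Cmin,ss·Vd·(1−f)/f.
D = 21 × 80 × (1−f)/f ≈ 21 × 80 × 3.00000 ≈ 5040.00 mg.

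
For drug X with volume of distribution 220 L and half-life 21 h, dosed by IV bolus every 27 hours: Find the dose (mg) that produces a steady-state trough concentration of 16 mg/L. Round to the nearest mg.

5062 mg

τ/t½ = 27/21 ≈ 1.2857, so f = (1/2)^(27/21) ≈ 0.410168.
Cmin,ss = (D/Vd)·f/(1−f), so D = Cmin,ss·Vd·(1−f)/f.
D = 16 × 220 × (1−f)/f ≈ 16 × 220 × 1.43803 ≈ 5061.87 mg.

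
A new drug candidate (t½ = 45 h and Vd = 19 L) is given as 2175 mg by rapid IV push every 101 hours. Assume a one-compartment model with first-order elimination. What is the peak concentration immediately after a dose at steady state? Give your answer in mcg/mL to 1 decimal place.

τ/t½ = 101/45 ≈ 2.2444, so fraction remaining f = (1/2)^(101/45) ≈ 0.2110.
At steady state, accumulation factor R = 1/(1 − e^(−kτ)) ≈ 1.2674.
Each bolus raises the concentration by D/Vd = 2175/19 ≈ 114.474 mcg/mL.
Cmax,ss = C₀/(1 − f) ≈ 114.474/0.7890 ≈ 145.087 mcg/mL.

145.1 mcg/mL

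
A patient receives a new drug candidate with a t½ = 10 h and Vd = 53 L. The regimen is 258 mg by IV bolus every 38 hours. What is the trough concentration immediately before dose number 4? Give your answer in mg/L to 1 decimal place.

0.4 mg/L

f = (1/2)^(τ/t½) = (1/2)^(38/10) ≈ 0.0718.
C₀ = D/Vd = 258/53 ≈ 4.868 mg/L.
Before the 4th dose, 3 doses have been given. Superposition: Cmin = C₀·(f + f² + … + f^3).
≈ 4.868 × (0.0718 + 0.0052 + 0.0004) ≈ 4.868 × 0.0774 ≈ 0.377 mg/L.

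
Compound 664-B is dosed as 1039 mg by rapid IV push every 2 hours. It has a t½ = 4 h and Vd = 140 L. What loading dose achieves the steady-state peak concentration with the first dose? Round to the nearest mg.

f = (1/2)^(2/4) ≈ 0.707107; accumulation ratio R = 1/(1−f) ≈ 3.41422.
Loading dose to hit Cmax,ss on first dose: D_load = D_maint·R ≈ 1039 × 3.41422 ≈ 3547.37 mg.

3547 mg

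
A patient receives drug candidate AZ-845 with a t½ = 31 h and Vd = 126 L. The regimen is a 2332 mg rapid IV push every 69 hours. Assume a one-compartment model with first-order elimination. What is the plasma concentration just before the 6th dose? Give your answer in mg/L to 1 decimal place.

f = (1/2)^(τ/t½) = (1/2)^(69/31) ≈ 0.2138.
C₀ = D/Vd = 2332/126 ≈ 18.508 mg/L.
Before the 6th dose, 5 doses have been given. Superposition: Cmin = C₀·(f + f² + … + f^5).
≈ 18.508 × (0.2138 + 0.0457 + 0.0098 + 0.0021 + 0.0004) ≈ 18.508 × 0.2718 ≈ 5.030 mg/L.

5.0 mg/L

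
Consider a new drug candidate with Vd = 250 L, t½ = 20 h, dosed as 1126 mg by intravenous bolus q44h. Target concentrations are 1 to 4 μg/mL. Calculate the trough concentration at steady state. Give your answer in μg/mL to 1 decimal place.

1.3 μg/mL

τ/t½ = 44/20 ≈ 2.2, so fraction remaining f = (1/2)^(44/20) ≈ 0.2176.
At steady state, accumulation factor R = 1/(1 − e^(−kτ)) ≈ 1.2781.
Each bolus raises the concentration by D/Vd = 1126/250 ≈ 4.504 μg/mL.
Steady-state peak Cmax,ss = C₀·R ≈ 4.504 × 1.2781 ≈ 5.757 μg/mL.
One interval later, Cmin,ss = Cmax,ss·e^(−kτ) ≈ 5.757 × 0.2176 ≈ 1.253 μg/mL.
Trough 1.3 μg/mL vs MEC 1 μg/mL: adequate.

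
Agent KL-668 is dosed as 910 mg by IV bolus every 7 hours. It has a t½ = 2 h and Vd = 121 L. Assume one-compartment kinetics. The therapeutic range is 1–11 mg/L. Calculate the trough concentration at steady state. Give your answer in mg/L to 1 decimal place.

0.7 mg/L

τ/t½ = 7/2 ≈ 3.5, so fraction remaining f = (1/2)^(7/2) ≈ 0.0884.
Each bolus raises the concentration by D/Vd = 910/121 ≈ 7.521 mg/L.
Steady-state trough Cmin,ss = C₀·f/(1−f) ≈ 7.521 × 0.0884/0.9116 ≈ 0.729 mg/L.
Trough 0.7 mg/L vs MEC 1 mg/L: subtherapeutic.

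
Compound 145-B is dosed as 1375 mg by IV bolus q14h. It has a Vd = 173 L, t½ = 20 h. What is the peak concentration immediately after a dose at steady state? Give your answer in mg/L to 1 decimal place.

20.7 mg/L

k = ln2/t½ = ln2/20 ≈ 0.034657 h⁻¹; fraction remaining f = e^(−kτ) = e^(−0.034657×14) ≈ 0.6156.
Accumulation ratio R = 1/(1 − f) ≈ 1/0.3844 ≈ 2.6015.
Each bolus raises the concentration by D/Vd = 1375/173 ≈ 7.948 mg/L.
Cmax,ss = C₀/(1 − f) ≈ 7.948/0.3844 ≈ 20.676 mg/L.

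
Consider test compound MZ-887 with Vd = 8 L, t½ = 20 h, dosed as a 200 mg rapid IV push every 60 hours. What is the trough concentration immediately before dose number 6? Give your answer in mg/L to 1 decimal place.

3.6 mg/L

f = (1/2)^(τ/t½) = (1/2)^(60/20) ≈ 0.1250.
C₀ = D/Vd = 200/8 ≈ 25.000 mg/L.
Before the 6th dose, 5 doses have been given. Superposition: Cmin = C₀·(f + f² + … + f^5).
≈ 25.000 × (0.1250 + 0.0156 + 0.0020 + 0.0002 + 0.0000) ≈ 25.000 × 0.1428 ≈ 3.570 mg/L.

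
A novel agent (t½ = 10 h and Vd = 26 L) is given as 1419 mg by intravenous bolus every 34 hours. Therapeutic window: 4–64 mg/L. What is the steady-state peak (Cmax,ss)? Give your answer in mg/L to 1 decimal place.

k = ln2/t½ = ln2/10 ≈ 0.069315 h⁻¹; fraction remaining f = e^(−kτ) = e^(−0.069315×34) ≈ 0.0947.
At steady state, accumulation factor R = 1/(1 − e^(−kτ)) ≈ 1.1046.
Each bolus raises the concentration by D/Vd = 1419/26 ≈ 54.577 mg/L.
Steady-state peak Cmax,ss = C₀·R ≈ 54.577 × 1.1046 ≈ 60.286 mg/L.
Peak 60.3 mg/L vs MTC 64 mg/L: below toxic threshold.

60.3 mg/L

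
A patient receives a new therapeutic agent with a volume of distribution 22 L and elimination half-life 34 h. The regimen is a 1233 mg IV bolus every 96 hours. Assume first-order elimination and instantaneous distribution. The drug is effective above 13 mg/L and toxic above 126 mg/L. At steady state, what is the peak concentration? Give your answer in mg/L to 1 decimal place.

65.3 mg/L

τ/t½ = 96/34 ≈ 2.8235, so fraction remaining f = (1/2)^(96/34) ≈ 0.1413.
Accumulation ratio R = 1/(1 − f) ≈ 1/0.8587 ≈ 1.1646.
Each bolus raises the concentration by D/Vd = 1233/22 ≈ 56.045 mg/L.
Steady-state peak Cmax,ss = C₀·R ≈ 56.045 × 1.1646 ≈ 65.270 mg/L.
Peak 65.3 mg/L vs MTC 126 mg/L: below toxic threshold.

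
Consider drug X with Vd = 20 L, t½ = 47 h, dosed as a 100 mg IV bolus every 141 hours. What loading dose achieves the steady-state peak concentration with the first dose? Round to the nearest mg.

114 mg

f = (1/2)^(141/47) ≈ 0.125000; accumulation ratio R = 1/(1−f) ≈ 1.14286.
Loading dose to hit Cmax,ss on first dose: D_load = D_maint·R ≈ 100 × 1.14286 ≈ 114.29 mg.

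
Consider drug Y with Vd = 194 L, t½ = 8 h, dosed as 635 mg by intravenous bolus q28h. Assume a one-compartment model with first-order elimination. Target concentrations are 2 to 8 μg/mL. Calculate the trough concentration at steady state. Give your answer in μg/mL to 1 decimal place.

k = ln2/t½ = ln2/8 ≈ 0.086643 h⁻¹; fraction remaining f = e^(−kτ) = e^(−0.086643×28) ≈ 0.0884.
Accumulation ratio R = 1/(1 − f) ≈ 1/0.9116 ≈ 1.0970.
Each bolus raises the concentration by D/Vd = 635/194 ≈ 3.273 μg/mL.
Cmax,ss = C₀/(1 − f) ≈ 3.273/0.9116 ≈ 3.590 μg/mL.
Steady-state trough Cmin,ss = Cmax,ss·f ≈ 3.590 × 0.0884 ≈ 0.317 μg/mL.
Trough 0.3 μg/mL vs MEC 2 μg/mL: subtherapeutic.

0.3 μg/mL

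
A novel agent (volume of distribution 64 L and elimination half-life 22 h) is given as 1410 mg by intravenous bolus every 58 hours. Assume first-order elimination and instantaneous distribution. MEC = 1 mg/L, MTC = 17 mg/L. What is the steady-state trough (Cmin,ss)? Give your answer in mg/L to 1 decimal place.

k = ln2/t½ = ln2/22 ≈ 0.031507 h⁻¹; fraction remaining f = e^(−kτ) = e^(−0.031507×58) ≈ 0.1608.
Accumulation ratio R = 1/(1 − f) ≈ 1/0.8392 ≈ 1.1916.
Single-dose peak C₀ = D/Vd = 1410/64 ≈ 22.031 mg/L.
Cmax,ss = C₀/(1 − f) ≈ 22.031/0.8392 ≈ 26.252 mg/L.
Steady-state trough Cmin,ss = Cmax,ss·f ≈ 26.252 × 0.1608 ≈ 4.221 mg/L.
Trough 4.2 mg/L vs MEC 1 mg/L: adequate.

4.2 mg/L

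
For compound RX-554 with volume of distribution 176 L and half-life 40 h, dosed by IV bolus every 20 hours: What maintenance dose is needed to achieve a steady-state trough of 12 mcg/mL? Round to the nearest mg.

875 mg

τ/t½ = 20/40 ≈ 0.5, so f = (1/2)^(20/40) ≈ 0.707107.
Cmin,ss = (D/Vd)·f/(1−f), so D = Cmin,ss·Vd·(1−f)/f.
D = 12 × 176 × (1−f)/f ≈ 12 × 176 × 0.41421 ≈ 874.81 mg.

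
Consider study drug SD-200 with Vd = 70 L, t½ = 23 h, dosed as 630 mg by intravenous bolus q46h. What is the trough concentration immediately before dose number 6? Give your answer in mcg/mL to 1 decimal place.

3.0 mcg/mL

f = (1/2)^(τ/t½) = (1/2)^(46/23) ≈ 0.2500.
C₀ = D/Vd = 630/70 ≈ 9.000 mcg/mL.
Before the 6th dose, 5 doses have been given. Superposition: Cmin = C₀·(f + f² + … + f^5).
≈ 9.000 × (0.2500 + 0.0625 + 0.0156 + 0.0039 + 0.0010) ≈ 9.000 × 0.3330 ≈ 2.997 mcg/mL.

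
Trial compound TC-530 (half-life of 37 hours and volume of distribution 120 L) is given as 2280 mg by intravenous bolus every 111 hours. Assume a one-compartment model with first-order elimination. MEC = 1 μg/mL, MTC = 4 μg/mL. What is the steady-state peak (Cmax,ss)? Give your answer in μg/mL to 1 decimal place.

21.7 μg/mL

τ = 111 h = 3 half-lives, so f = (1/2)^3 = 0.125.
At steady state, R = 1/(1 − 0.125) = 8/7.
Single-dose peak C₀ = D/Vd = 2280/120 = 19 μg/mL.
Steady-state peak Cmax,ss = C₀·R = 19 × 8/7 ≈ 21.714 μg/mL.
Peak 21.7 μg/mL vs MTC 4 μg/mL: exceeds toxic threshold.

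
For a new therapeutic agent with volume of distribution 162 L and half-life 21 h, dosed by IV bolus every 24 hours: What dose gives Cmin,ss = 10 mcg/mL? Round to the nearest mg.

τ/t½ = 24/21 ≈ 1.1429, so f = (1/2)^(24/21) ≈ 0.452862.
Cmin,ss = (D/Vd)·f/(1−f), so D = Cmin,ss·Vd·(1−f)/f.
D = 10 × 162 × (1−f)/f ≈ 10 × 162 × 1.20818 ≈ 1957.25 mg.

1957 mg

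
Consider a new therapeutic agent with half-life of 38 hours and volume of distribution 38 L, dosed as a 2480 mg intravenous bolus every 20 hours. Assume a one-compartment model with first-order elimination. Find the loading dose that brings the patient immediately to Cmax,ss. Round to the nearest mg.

f = (1/2)^(20/38) ≈ 0.694326; accumulation ratio R = 1/(1−f) ≈ 3.27146.
Loading dose to hit Cmax,ss on first dose: D_load = D_maint·R ≈ 2480 × 3.27146 ≈ 8113.22 mg.

8113 mg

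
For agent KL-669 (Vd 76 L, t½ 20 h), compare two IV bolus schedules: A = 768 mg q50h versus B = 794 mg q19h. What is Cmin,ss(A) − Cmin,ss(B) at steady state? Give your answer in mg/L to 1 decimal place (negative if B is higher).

Regimen A: f = (1/2)^(50/20) ≈ 0.1768; Cmin,ss = (768/76)·f/(1−f) ≈ 2.170 mg/L.
Regimen B: f = (1/2)^(19/20) ≈ 0.5176; Cmin,ss = (794/76)·f/(1−f) ≈ 11.210 mg/L.
Difference ≈ 2.170 − 11.210 ≈ -9.040 mg/L.

-9.0 mg/L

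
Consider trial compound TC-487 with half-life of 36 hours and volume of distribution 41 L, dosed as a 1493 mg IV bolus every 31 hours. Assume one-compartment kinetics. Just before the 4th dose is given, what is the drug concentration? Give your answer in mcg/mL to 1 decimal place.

f = (1/2)^(τ/t½) = (1/2)^(31/36) ≈ 0.5505.
C₀ = D/Vd = 1493/41 ≈ 36.415 mcg/mL.
Before the 4th dose, 3 doses have been given. Superposition: Cmin = C₀·(f + f² + … + f^3).
≈ 36.415 × (0.5505 + 0.3031 + 0.1668) ≈ 36.415 × 1.0204 ≈ 37.158 mcg/mL.

37.2 mcg/mL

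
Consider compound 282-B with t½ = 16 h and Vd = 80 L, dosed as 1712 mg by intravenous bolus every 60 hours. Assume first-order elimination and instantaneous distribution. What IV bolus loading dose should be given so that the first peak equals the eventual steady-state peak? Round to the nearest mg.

f = (1/2)^(60/16) ≈ 0.074325; accumulation ratio R = 1/(1−f) ≈ 1.08029.
Loading dose to hit Cmax,ss on first dose: D_load = D_maint·R ≈ 1712 × 1.08029 ≈ 1849.46 mg.

1849 mg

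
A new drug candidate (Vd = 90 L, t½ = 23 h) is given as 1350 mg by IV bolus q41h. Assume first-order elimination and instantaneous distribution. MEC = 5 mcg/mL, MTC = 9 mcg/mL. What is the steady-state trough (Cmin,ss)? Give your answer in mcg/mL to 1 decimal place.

6.1 mcg/mL

Over one 41-h interval, 41/23 ≈ 1.7826 half-lives elapse, leaving f ≈ 0.2907 of each dose.
Single-dose peak C₀ = D/Vd = 1350/90 ≈ 15.000 mcg/mL.
Steady-state trough Cmin,ss = C₀·f/(1−f) ≈ 15.000 × 0.2907/0.7093 ≈ 6.148 mcg/mL.
Trough 6.1 mcg/mL vs MEC 5 mcg/mL: adequate.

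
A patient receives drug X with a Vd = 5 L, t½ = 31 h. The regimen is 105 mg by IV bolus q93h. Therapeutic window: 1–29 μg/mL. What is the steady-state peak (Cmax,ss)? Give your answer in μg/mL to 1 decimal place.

24.0 μg/mL

The dosing interval is 3 half-lives, so f = 2^(−3) = 0.125.
Accumulation ratio R = 1/(1 − f) = 1/0.875 = 8/7.
Single-dose peak C₀ = D/Vd = 105/5 = 21 μg/mL.
Steady-state peak Cmax,ss = C₀·R = 21 × 8/7 ≈ 24.000 μg/mL.
Peak 24.0 μg/mL vs MTC 29 μg/mL: below toxic threshold.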